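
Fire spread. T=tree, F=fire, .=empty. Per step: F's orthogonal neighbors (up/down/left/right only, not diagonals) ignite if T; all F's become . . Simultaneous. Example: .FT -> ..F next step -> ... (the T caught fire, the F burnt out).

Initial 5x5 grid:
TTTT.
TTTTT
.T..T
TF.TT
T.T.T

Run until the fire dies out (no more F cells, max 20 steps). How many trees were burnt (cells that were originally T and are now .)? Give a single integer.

Step 1: +2 fires, +1 burnt (F count now 2)
Step 2: +2 fires, +2 burnt (F count now 2)
Step 3: +3 fires, +2 burnt (F count now 3)
Step 4: +3 fires, +3 burnt (F count now 3)
Step 5: +2 fires, +3 burnt (F count now 2)
Step 6: +1 fires, +2 burnt (F count now 1)
Step 7: +1 fires, +1 burnt (F count now 1)
Step 8: +2 fires, +1 burnt (F count now 2)
Step 9: +0 fires, +2 burnt (F count now 0)
Fire out after step 9
Initially T: 17, now '.': 24
Total burnt (originally-T cells now '.'): 16

Answer: 16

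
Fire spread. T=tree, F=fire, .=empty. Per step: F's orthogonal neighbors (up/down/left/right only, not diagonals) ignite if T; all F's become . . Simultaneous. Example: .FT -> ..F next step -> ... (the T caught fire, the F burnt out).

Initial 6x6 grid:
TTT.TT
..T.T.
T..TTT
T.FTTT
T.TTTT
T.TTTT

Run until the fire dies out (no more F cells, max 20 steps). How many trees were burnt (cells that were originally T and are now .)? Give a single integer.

Step 1: +2 fires, +1 burnt (F count now 2)
Step 2: +4 fires, +2 burnt (F count now 4)
Step 3: +4 fires, +4 burnt (F count now 4)
Step 4: +4 fires, +4 burnt (F count now 4)
Step 5: +2 fires, +4 burnt (F count now 2)
Step 6: +1 fires, +2 burnt (F count now 1)
Step 7: +0 fires, +1 burnt (F count now 0)
Fire out after step 7
Initially T: 25, now '.': 28
Total burnt (originally-T cells now '.'): 17

Answer: 17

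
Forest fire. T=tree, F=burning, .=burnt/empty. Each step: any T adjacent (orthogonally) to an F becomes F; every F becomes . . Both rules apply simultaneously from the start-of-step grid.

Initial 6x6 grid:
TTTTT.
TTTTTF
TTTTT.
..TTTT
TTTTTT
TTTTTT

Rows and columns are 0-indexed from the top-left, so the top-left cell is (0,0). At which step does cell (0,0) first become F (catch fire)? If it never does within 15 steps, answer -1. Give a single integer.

Step 1: cell (0,0)='T' (+1 fires, +1 burnt)
Step 2: cell (0,0)='T' (+3 fires, +1 burnt)
Step 3: cell (0,0)='T' (+4 fires, +3 burnt)
Step 4: cell (0,0)='T' (+6 fires, +4 burnt)
Step 5: cell (0,0)='T' (+7 fires, +6 burnt)
Step 6: cell (0,0)='F' (+5 fires, +7 burnt)
  -> target ignites at step 6
Step 7: cell (0,0)='.' (+2 fires, +5 burnt)
Step 8: cell (0,0)='.' (+2 fires, +2 burnt)
Step 9: cell (0,0)='.' (+1 fires, +2 burnt)
Step 10: cell (0,0)='.' (+0 fires, +1 burnt)
  fire out at step 10

6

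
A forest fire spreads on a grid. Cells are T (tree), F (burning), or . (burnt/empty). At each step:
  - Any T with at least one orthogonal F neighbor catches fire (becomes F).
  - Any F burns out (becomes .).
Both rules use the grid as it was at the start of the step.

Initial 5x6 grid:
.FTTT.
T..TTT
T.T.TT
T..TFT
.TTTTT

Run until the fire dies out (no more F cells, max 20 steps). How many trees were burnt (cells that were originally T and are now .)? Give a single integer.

Answer: 15

Derivation:
Step 1: +5 fires, +2 burnt (F count now 5)
Step 2: +5 fires, +5 burnt (F count now 5)
Step 3: +4 fires, +5 burnt (F count now 4)
Step 4: +1 fires, +4 burnt (F count now 1)
Step 5: +0 fires, +1 burnt (F count now 0)
Fire out after step 5
Initially T: 19, now '.': 26
Total burnt (originally-T cells now '.'): 15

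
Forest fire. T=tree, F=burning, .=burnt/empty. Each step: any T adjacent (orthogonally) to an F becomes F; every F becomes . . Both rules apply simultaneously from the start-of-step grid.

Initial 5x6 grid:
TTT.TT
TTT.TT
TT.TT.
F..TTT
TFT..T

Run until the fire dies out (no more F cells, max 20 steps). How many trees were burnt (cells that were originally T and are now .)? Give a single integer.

Step 1: +3 fires, +2 burnt (F count now 3)
Step 2: +2 fires, +3 burnt (F count now 2)
Step 3: +2 fires, +2 burnt (F count now 2)
Step 4: +2 fires, +2 burnt (F count now 2)
Step 5: +1 fires, +2 burnt (F count now 1)
Step 6: +0 fires, +1 burnt (F count now 0)
Fire out after step 6
Initially T: 20, now '.': 20
Total burnt (originally-T cells now '.'): 10

Answer: 10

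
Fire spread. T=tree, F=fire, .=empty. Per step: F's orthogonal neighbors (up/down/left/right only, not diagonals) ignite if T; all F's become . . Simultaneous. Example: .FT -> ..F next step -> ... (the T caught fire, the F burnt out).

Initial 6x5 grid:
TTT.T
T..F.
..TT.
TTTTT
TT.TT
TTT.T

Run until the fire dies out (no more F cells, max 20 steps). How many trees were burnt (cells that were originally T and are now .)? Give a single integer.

Step 1: +1 fires, +1 burnt (F count now 1)
Step 2: +2 fires, +1 burnt (F count now 2)
Step 3: +3 fires, +2 burnt (F count now 3)
Step 4: +2 fires, +3 burnt (F count now 2)
Step 5: +3 fires, +2 burnt (F count now 3)
Step 6: +2 fires, +3 burnt (F count now 2)
Step 7: +2 fires, +2 burnt (F count now 2)
Step 8: +0 fires, +2 burnt (F count now 0)
Fire out after step 8
Initially T: 20, now '.': 25
Total burnt (originally-T cells now '.'): 15

Answer: 15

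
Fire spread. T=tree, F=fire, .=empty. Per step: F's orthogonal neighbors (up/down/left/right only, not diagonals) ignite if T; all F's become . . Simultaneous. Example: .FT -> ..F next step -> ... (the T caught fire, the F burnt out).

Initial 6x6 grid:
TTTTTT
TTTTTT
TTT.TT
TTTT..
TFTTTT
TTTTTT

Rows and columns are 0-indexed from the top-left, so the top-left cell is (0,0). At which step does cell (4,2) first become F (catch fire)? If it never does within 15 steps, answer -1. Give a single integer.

Step 1: cell (4,2)='F' (+4 fires, +1 burnt)
  -> target ignites at step 1
Step 2: cell (4,2)='.' (+6 fires, +4 burnt)
Step 3: cell (4,2)='.' (+6 fires, +6 burnt)
Step 4: cell (4,2)='.' (+5 fires, +6 burnt)
Step 5: cell (4,2)='.' (+4 fires, +5 burnt)
Step 6: cell (4,2)='.' (+2 fires, +4 burnt)
Step 7: cell (4,2)='.' (+3 fires, +2 burnt)
Step 8: cell (4,2)='.' (+2 fires, +3 burnt)
Step 9: cell (4,2)='.' (+0 fires, +2 burnt)
  fire out at step 9

1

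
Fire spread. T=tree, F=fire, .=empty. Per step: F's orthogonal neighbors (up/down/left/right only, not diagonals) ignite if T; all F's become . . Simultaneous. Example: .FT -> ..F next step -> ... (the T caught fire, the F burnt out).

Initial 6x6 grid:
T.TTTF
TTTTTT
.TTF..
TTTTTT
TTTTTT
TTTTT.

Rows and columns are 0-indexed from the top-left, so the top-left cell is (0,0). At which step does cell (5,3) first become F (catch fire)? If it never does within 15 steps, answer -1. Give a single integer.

Step 1: cell (5,3)='T' (+5 fires, +2 burnt)
Step 2: cell (5,3)='T' (+7 fires, +5 burnt)
Step 3: cell (5,3)='F' (+7 fires, +7 burnt)
  -> target ignites at step 3
Step 4: cell (5,3)='.' (+6 fires, +7 burnt)
Step 5: cell (5,3)='.' (+3 fires, +6 burnt)
Step 6: cell (5,3)='.' (+1 fires, +3 burnt)
Step 7: cell (5,3)='.' (+0 fires, +1 burnt)
  fire out at step 7

3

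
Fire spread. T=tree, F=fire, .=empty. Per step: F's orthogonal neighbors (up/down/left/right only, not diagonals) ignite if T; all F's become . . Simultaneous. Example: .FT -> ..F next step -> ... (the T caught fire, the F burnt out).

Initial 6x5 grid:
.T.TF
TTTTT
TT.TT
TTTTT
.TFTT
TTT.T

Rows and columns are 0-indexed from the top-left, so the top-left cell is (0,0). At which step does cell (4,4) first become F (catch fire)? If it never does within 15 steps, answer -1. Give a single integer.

Step 1: cell (4,4)='T' (+6 fires, +2 burnt)
Step 2: cell (4,4)='F' (+6 fires, +6 burnt)
  -> target ignites at step 2
Step 3: cell (4,4)='.' (+7 fires, +6 burnt)
Step 4: cell (4,4)='.' (+2 fires, +7 burnt)
Step 5: cell (4,4)='.' (+2 fires, +2 burnt)
Step 6: cell (4,4)='.' (+0 fires, +2 burnt)
  fire out at step 6

2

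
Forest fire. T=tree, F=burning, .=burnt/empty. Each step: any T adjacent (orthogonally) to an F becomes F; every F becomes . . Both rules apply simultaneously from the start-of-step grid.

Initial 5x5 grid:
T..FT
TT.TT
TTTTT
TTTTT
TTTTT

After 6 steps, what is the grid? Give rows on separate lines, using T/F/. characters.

Step 1: 2 trees catch fire, 1 burn out
  T...F
  TT.FT
  TTTTT
  TTTTT
  TTTTT
Step 2: 2 trees catch fire, 2 burn out
  T....
  TT..F
  TTTFT
  TTTTT
  TTTTT
Step 3: 3 trees catch fire, 2 burn out
  T....
  TT...
  TTF.F
  TTTFT
  TTTTT
Step 4: 4 trees catch fire, 3 burn out
  T....
  TT...
  TF...
  TTF.F
  TTTFT
Step 5: 5 trees catch fire, 4 burn out
  T....
  TF...
  F....
  TF...
  TTF.F
Step 6: 3 trees catch fire, 5 burn out
  T....
  F....
  .....
  F....
  TF...

T....
F....
.....
F....
TF...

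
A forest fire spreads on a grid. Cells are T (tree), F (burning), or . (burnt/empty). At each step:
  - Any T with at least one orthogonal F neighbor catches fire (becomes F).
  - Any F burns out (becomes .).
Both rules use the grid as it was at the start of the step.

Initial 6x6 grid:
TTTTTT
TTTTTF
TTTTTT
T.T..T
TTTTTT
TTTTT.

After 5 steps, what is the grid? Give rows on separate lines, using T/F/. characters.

Step 1: 3 trees catch fire, 1 burn out
  TTTTTF
  TTTTF.
  TTTTTF
  T.T..T
  TTTTTT
  TTTTT.
Step 2: 4 trees catch fire, 3 burn out
  TTTTF.
  TTTF..
  TTTTF.
  T.T..F
  TTTTTT
  TTTTT.
Step 3: 4 trees catch fire, 4 burn out
  TTTF..
  TTF...
  TTTF..
  T.T...
  TTTTTF
  TTTTT.
Step 4: 4 trees catch fire, 4 burn out
  TTF...
  TF....
  TTF...
  T.T...
  TTTTF.
  TTTTT.
Step 5: 6 trees catch fire, 4 burn out
  TF....
  F.....
  TF....
  T.F...
  TTTF..
  TTTTF.

TF....
F.....
TF....
T.F...
TTTF..
TTTTF.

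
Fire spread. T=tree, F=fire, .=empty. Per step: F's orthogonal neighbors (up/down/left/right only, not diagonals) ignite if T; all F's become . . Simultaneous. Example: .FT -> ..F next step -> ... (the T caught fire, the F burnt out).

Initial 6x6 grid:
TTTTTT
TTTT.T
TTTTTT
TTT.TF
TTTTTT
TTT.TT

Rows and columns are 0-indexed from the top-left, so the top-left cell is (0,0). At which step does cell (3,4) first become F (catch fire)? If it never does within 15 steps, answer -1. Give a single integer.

Step 1: cell (3,4)='F' (+3 fires, +1 burnt)
  -> target ignites at step 1
Step 2: cell (3,4)='.' (+4 fires, +3 burnt)
Step 3: cell (3,4)='.' (+4 fires, +4 burnt)
Step 4: cell (3,4)='.' (+4 fires, +4 burnt)
Step 5: cell (3,4)='.' (+6 fires, +4 burnt)
Step 6: cell (3,4)='.' (+6 fires, +6 burnt)
Step 7: cell (3,4)='.' (+4 fires, +6 burnt)
Step 8: cell (3,4)='.' (+1 fires, +4 burnt)
Step 9: cell (3,4)='.' (+0 fires, +1 burnt)
  fire out at step 9

1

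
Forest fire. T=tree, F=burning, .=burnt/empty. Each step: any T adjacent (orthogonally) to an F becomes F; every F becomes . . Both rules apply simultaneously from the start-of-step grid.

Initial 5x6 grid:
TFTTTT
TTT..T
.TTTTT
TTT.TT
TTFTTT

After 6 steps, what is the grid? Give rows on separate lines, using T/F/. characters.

Step 1: 6 trees catch fire, 2 burn out
  F.FTTT
  TFT..T
  .TTTTT
  TTF.TT
  TF.FTT
Step 2: 8 trees catch fire, 6 burn out
  ...FTT
  F.F..T
  .FFTTT
  TF..TT
  F...FT
Step 3: 5 trees catch fire, 8 burn out
  ....FT
  .....T
  ...FTT
  F...FT
  .....F
Step 4: 3 trees catch fire, 5 burn out
  .....F
  .....T
  ....FT
  .....F
  ......
Step 5: 2 trees catch fire, 3 burn out
  ......
  .....F
  .....F
  ......
  ......
Step 6: 0 trees catch fire, 2 burn out
  ......
  ......
  ......
  ......
  ......

......
......
......
......
......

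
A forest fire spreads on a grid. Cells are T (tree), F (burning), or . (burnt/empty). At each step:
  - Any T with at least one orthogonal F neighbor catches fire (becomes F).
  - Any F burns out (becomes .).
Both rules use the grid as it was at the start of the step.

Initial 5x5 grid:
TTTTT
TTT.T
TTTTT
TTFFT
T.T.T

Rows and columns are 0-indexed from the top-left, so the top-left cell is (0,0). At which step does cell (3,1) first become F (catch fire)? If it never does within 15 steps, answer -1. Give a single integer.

Step 1: cell (3,1)='F' (+5 fires, +2 burnt)
  -> target ignites at step 1
Step 2: cell (3,1)='.' (+5 fires, +5 burnt)
Step 3: cell (3,1)='.' (+5 fires, +5 burnt)
Step 4: cell (3,1)='.' (+4 fires, +5 burnt)
Step 5: cell (3,1)='.' (+1 fires, +4 burnt)
Step 6: cell (3,1)='.' (+0 fires, +1 burnt)
  fire out at step 6

1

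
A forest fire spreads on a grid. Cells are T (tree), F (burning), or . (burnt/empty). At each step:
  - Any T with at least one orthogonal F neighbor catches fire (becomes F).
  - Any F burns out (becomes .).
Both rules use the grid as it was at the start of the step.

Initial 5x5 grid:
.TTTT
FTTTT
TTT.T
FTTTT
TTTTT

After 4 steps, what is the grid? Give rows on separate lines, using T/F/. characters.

Step 1: 4 trees catch fire, 2 burn out
  .TTTT
  .FTTT
  FTT.T
  .FTTT
  FTTTT
Step 2: 5 trees catch fire, 4 burn out
  .FTTT
  ..FTT
  .FT.T
  ..FTT
  .FTTT
Step 3: 5 trees catch fire, 5 burn out
  ..FTT
  ...FT
  ..F.T
  ...FT
  ..FTT
Step 4: 4 trees catch fire, 5 burn out
  ...FT
  ....F
  ....T
  ....F
  ...FT

...FT
....F
....T
....F
...FT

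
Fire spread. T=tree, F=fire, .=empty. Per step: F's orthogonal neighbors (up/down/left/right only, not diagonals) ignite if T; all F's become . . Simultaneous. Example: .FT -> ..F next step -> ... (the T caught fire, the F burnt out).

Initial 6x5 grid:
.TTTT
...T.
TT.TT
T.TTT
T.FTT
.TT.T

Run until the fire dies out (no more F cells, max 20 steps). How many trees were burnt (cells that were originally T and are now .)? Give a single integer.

Step 1: +3 fires, +1 burnt (F count now 3)
Step 2: +3 fires, +3 burnt (F count now 3)
Step 3: +3 fires, +3 burnt (F count now 3)
Step 4: +2 fires, +3 burnt (F count now 2)
Step 5: +1 fires, +2 burnt (F count now 1)
Step 6: +2 fires, +1 burnt (F count now 2)
Step 7: +1 fires, +2 burnt (F count now 1)
Step 8: +0 fires, +1 burnt (F count now 0)
Fire out after step 8
Initially T: 19, now '.': 26
Total burnt (originally-T cells now '.'): 15

Answer: 15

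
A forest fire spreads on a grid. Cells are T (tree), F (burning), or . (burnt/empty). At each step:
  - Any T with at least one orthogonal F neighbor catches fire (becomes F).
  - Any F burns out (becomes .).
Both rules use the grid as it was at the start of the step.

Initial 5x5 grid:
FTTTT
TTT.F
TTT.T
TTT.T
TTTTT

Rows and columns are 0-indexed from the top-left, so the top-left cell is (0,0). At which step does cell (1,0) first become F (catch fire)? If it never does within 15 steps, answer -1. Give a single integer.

Step 1: cell (1,0)='F' (+4 fires, +2 burnt)
  -> target ignites at step 1
Step 2: cell (1,0)='.' (+5 fires, +4 burnt)
Step 3: cell (1,0)='.' (+4 fires, +5 burnt)
Step 4: cell (1,0)='.' (+4 fires, +4 burnt)
Step 5: cell (1,0)='.' (+3 fires, +4 burnt)
Step 6: cell (1,0)='.' (+0 fires, +3 burnt)
  fire out at step 6

1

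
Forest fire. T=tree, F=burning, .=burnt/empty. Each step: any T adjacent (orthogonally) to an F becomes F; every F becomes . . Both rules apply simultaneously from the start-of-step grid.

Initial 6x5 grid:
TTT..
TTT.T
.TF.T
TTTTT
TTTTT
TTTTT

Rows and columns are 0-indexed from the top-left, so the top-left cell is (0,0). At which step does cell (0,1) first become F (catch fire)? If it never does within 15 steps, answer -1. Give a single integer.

Step 1: cell (0,1)='T' (+3 fires, +1 burnt)
Step 2: cell (0,1)='T' (+5 fires, +3 burnt)
Step 3: cell (0,1)='F' (+7 fires, +5 burnt)
  -> target ignites at step 3
Step 4: cell (0,1)='.' (+6 fires, +7 burnt)
Step 5: cell (0,1)='.' (+3 fires, +6 burnt)
Step 6: cell (0,1)='.' (+0 fires, +3 burnt)
  fire out at step 6

3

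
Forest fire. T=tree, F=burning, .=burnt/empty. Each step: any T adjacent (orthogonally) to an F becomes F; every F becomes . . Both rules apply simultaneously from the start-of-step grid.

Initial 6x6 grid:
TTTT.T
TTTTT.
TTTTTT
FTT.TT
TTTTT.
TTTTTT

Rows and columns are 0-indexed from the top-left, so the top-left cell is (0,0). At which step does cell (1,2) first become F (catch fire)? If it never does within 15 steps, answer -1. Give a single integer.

Step 1: cell (1,2)='T' (+3 fires, +1 burnt)
Step 2: cell (1,2)='T' (+5 fires, +3 burnt)
Step 3: cell (1,2)='T' (+5 fires, +5 burnt)
Step 4: cell (1,2)='F' (+5 fires, +5 burnt)
  -> target ignites at step 4
Step 5: cell (1,2)='.' (+5 fires, +5 burnt)
Step 6: cell (1,2)='.' (+5 fires, +5 burnt)
Step 7: cell (1,2)='.' (+2 fires, +5 burnt)
Step 8: cell (1,2)='.' (+0 fires, +2 burnt)
  fire out at step 8

4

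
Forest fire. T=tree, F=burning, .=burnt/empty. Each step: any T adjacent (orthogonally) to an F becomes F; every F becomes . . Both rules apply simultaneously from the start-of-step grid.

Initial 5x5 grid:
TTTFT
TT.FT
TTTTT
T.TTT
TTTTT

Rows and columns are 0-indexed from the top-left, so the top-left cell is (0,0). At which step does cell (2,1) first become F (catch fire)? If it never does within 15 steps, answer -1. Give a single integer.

Step 1: cell (2,1)='T' (+4 fires, +2 burnt)
Step 2: cell (2,1)='T' (+4 fires, +4 burnt)
Step 3: cell (2,1)='F' (+6 fires, +4 burnt)
  -> target ignites at step 3
Step 4: cell (2,1)='.' (+4 fires, +6 burnt)
Step 5: cell (2,1)='.' (+2 fires, +4 burnt)
Step 6: cell (2,1)='.' (+1 fires, +2 burnt)
Step 7: cell (2,1)='.' (+0 fires, +1 burnt)
  fire out at step 7

3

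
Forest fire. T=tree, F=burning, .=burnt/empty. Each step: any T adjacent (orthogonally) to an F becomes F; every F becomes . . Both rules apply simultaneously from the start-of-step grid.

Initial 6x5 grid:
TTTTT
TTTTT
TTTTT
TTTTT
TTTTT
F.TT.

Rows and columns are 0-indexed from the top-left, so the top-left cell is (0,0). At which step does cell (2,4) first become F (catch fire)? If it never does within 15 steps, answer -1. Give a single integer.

Step 1: cell (2,4)='T' (+1 fires, +1 burnt)
Step 2: cell (2,4)='T' (+2 fires, +1 burnt)
Step 3: cell (2,4)='T' (+3 fires, +2 burnt)
Step 4: cell (2,4)='T' (+5 fires, +3 burnt)
Step 5: cell (2,4)='T' (+6 fires, +5 burnt)
Step 6: cell (2,4)='T' (+4 fires, +6 burnt)
Step 7: cell (2,4)='F' (+3 fires, +4 burnt)
  -> target ignites at step 7
Step 8: cell (2,4)='.' (+2 fires, +3 burnt)
Step 9: cell (2,4)='.' (+1 fires, +2 burnt)
Step 10: cell (2,4)='.' (+0 fires, +1 burnt)
  fire out at step 10

7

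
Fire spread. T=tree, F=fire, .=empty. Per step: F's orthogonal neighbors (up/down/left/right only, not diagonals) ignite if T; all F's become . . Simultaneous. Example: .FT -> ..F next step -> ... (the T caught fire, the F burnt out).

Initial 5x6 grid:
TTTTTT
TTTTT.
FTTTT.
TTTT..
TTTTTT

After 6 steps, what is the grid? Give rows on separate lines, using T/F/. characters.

Step 1: 3 trees catch fire, 1 burn out
  TTTTTT
  FTTTT.
  .FTTT.
  FTTT..
  TTTTTT
Step 2: 5 trees catch fire, 3 burn out
  FTTTTT
  .FTTT.
  ..FTT.
  .FTT..
  FTTTTT
Step 3: 5 trees catch fire, 5 burn out
  .FTTTT
  ..FTT.
  ...FT.
  ..FT..
  .FTTTT
Step 4: 5 trees catch fire, 5 burn out
  ..FTTT
  ...FT.
  ....F.
  ...F..
  ..FTTT
Step 5: 3 trees catch fire, 5 burn out
  ...FTT
  ....F.
  ......
  ......
  ...FTT
Step 6: 2 trees catch fire, 3 burn out
  ....FT
  ......
  ......
  ......
  ....FT

....FT
......
......
......
....FT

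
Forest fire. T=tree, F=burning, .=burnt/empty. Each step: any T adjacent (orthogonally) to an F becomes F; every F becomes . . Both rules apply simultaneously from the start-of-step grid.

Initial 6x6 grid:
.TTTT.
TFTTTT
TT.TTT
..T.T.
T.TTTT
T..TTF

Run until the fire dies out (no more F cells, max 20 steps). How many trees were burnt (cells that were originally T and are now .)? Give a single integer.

Answer: 22

Derivation:
Step 1: +6 fires, +2 burnt (F count now 6)
Step 2: +5 fires, +6 burnt (F count now 5)
Step 3: +5 fires, +5 burnt (F count now 5)
Step 4: +4 fires, +5 burnt (F count now 4)
Step 5: +2 fires, +4 burnt (F count now 2)
Step 6: +0 fires, +2 burnt (F count now 0)
Fire out after step 6
Initially T: 24, now '.': 34
Total burnt (originally-T cells now '.'): 22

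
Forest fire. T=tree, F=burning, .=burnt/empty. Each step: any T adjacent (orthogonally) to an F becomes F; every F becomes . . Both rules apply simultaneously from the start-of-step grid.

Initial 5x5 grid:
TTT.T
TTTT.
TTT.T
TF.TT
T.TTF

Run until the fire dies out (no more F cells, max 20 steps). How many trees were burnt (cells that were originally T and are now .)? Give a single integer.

Answer: 17

Derivation:
Step 1: +4 fires, +2 burnt (F count now 4)
Step 2: +7 fires, +4 burnt (F count now 7)
Step 3: +3 fires, +7 burnt (F count now 3)
Step 4: +3 fires, +3 burnt (F count now 3)
Step 5: +0 fires, +3 burnt (F count now 0)
Fire out after step 5
Initially T: 18, now '.': 24
Total burnt (originally-T cells now '.'): 17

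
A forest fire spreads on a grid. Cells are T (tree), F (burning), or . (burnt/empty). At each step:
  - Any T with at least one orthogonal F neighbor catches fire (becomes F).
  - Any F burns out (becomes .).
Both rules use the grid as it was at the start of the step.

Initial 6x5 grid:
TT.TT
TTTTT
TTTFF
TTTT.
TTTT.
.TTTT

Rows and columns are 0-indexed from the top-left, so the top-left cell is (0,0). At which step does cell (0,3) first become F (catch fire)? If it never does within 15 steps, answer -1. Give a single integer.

Step 1: cell (0,3)='T' (+4 fires, +2 burnt)
Step 2: cell (0,3)='F' (+6 fires, +4 burnt)
  -> target ignites at step 2
Step 3: cell (0,3)='.' (+5 fires, +6 burnt)
Step 4: cell (0,3)='.' (+6 fires, +5 burnt)
Step 5: cell (0,3)='.' (+3 fires, +6 burnt)
Step 6: cell (0,3)='.' (+0 fires, +3 burnt)
  fire out at step 6

2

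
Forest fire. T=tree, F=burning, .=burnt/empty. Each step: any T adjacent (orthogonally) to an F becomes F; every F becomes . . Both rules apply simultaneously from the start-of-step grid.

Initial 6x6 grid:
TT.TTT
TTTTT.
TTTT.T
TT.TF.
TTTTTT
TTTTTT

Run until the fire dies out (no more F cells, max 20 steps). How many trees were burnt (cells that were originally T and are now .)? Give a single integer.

Answer: 29

Derivation:
Step 1: +2 fires, +1 burnt (F count now 2)
Step 2: +4 fires, +2 burnt (F count now 4)
Step 3: +5 fires, +4 burnt (F count now 5)
Step 4: +6 fires, +5 burnt (F count now 6)
Step 5: +6 fires, +6 burnt (F count now 6)
Step 6: +5 fires, +6 burnt (F count now 5)
Step 7: +1 fires, +5 burnt (F count now 1)
Step 8: +0 fires, +1 burnt (F count now 0)
Fire out after step 8
Initially T: 30, now '.': 35
Total burnt (originally-T cells now '.'): 29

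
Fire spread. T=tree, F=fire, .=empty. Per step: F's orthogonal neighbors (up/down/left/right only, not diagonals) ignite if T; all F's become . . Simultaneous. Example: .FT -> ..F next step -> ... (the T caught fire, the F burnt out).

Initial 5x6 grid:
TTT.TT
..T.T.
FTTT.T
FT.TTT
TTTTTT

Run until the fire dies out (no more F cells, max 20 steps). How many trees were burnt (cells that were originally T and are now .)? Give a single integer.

Step 1: +3 fires, +2 burnt (F count now 3)
Step 2: +2 fires, +3 burnt (F count now 2)
Step 3: +3 fires, +2 burnt (F count now 3)
Step 4: +3 fires, +3 burnt (F count now 3)
Step 5: +3 fires, +3 burnt (F count now 3)
Step 6: +3 fires, +3 burnt (F count now 3)
Step 7: +1 fires, +3 burnt (F count now 1)
Step 8: +0 fires, +1 burnt (F count now 0)
Fire out after step 8
Initially T: 21, now '.': 27
Total burnt (originally-T cells now '.'): 18

Answer: 18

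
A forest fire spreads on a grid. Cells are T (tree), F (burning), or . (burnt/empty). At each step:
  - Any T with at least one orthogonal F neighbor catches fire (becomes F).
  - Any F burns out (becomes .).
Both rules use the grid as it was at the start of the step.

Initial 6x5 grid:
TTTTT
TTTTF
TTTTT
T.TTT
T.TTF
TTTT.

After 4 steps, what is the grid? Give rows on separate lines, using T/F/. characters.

Step 1: 5 trees catch fire, 2 burn out
  TTTTF
  TTTF.
  TTTTF
  T.TTF
  T.TF.
  TTTT.
Step 2: 6 trees catch fire, 5 burn out
  TTTF.
  TTF..
  TTTF.
  T.TF.
  T.F..
  TTTF.
Step 3: 5 trees catch fire, 6 burn out
  TTF..
  TF...
  TTF..
  T.F..
  T....
  TTF..
Step 4: 4 trees catch fire, 5 burn out
  TF...
  F....
  TF...
  T....
  T....
  TF...

TF...
F....
TF...
T....
T....
TF...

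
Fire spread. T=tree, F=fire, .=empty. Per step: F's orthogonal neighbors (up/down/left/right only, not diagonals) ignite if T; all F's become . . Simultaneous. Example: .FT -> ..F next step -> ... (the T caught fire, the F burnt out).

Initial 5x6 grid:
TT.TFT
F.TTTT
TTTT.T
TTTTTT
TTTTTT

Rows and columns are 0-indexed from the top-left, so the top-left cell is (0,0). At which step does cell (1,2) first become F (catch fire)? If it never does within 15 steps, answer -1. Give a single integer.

Step 1: cell (1,2)='T' (+5 fires, +2 burnt)
Step 2: cell (1,2)='T' (+5 fires, +5 burnt)
Step 3: cell (1,2)='F' (+6 fires, +5 burnt)
  -> target ignites at step 3
Step 4: cell (1,2)='.' (+4 fires, +6 burnt)
Step 5: cell (1,2)='.' (+4 fires, +4 burnt)
Step 6: cell (1,2)='.' (+1 fires, +4 burnt)
Step 7: cell (1,2)='.' (+0 fires, +1 burnt)
  fire out at step 7

3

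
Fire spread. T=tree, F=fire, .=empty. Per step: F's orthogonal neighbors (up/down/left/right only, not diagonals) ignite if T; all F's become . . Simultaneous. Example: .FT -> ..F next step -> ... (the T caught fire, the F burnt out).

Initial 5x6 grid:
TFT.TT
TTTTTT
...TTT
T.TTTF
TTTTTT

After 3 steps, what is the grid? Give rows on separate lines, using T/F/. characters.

Step 1: 6 trees catch fire, 2 burn out
  F.F.TT
  TFTTTT
  ...TTF
  T.TTF.
  TTTTTF
Step 2: 6 trees catch fire, 6 burn out
  ....TT
  F.FTTF
  ...TF.
  T.TF..
  TTTTF.
Step 3: 6 trees catch fire, 6 burn out
  ....TF
  ...FF.
  ...F..
  T.F...
  TTTF..

....TF
...FF.
...F..
T.F...
TTTF..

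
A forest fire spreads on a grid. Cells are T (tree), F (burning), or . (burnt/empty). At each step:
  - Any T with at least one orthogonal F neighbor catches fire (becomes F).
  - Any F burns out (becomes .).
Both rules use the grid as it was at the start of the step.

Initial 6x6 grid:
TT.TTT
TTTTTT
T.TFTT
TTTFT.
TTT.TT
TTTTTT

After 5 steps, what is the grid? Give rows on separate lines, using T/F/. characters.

Step 1: 5 trees catch fire, 2 burn out
  TT.TTT
  TTTFTT
  T.F.FT
  TTF.F.
  TTT.TT
  TTTTTT
Step 2: 7 trees catch fire, 5 burn out
  TT.FTT
  TTF.FT
  T....F
  TF....
  TTF.FT
  TTTTTT
Step 3: 8 trees catch fire, 7 burn out
  TT..FT
  TF...F
  T.....
  F.....
  TF...F
  TTFTFT
Step 4: 8 trees catch fire, 8 burn out
  TF...F
  F.....
  F.....
  ......
  F.....
  TF.F.F
Step 5: 2 trees catch fire, 8 burn out
  F.....
  ......
  ......
  ......
  ......
  F.....

F.....
......
......
......
......
F.....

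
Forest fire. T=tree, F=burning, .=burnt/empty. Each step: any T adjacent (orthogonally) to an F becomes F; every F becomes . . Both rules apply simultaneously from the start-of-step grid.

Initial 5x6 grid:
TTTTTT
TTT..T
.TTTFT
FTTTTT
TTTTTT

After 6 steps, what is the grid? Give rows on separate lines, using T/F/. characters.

Step 1: 5 trees catch fire, 2 burn out
  TTTTTT
  TTT..T
  .TTF.F
  .FTTFT
  FTTTTT
Step 2: 8 trees catch fire, 5 burn out
  TTTTTT
  TTT..F
  .FF...
  ..FF.F
  .FTTFT
Step 3: 6 trees catch fire, 8 burn out
  TTTTTF
  TFF...
  ......
  ......
  ..FF.F
Step 4: 4 trees catch fire, 6 burn out
  TFFTF.
  F.....
  ......
  ......
  ......
Step 5: 2 trees catch fire, 4 burn out
  F..F..
  ......
  ......
  ......
  ......
Step 6: 0 trees catch fire, 2 burn out
  ......
  ......
  ......
  ......
  ......

......
......
......
......
......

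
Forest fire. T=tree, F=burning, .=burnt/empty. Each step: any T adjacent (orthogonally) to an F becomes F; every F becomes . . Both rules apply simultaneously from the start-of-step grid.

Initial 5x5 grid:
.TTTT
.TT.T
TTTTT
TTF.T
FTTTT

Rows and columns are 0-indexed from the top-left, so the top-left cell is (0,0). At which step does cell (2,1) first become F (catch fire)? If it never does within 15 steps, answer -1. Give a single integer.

Step 1: cell (2,1)='T' (+5 fires, +2 burnt)
Step 2: cell (2,1)='F' (+5 fires, +5 burnt)
  -> target ignites at step 2
Step 3: cell (2,1)='.' (+4 fires, +5 burnt)
Step 4: cell (2,1)='.' (+4 fires, +4 burnt)
Step 5: cell (2,1)='.' (+1 fires, +4 burnt)
Step 6: cell (2,1)='.' (+0 fires, +1 burnt)
  fire out at step 6

2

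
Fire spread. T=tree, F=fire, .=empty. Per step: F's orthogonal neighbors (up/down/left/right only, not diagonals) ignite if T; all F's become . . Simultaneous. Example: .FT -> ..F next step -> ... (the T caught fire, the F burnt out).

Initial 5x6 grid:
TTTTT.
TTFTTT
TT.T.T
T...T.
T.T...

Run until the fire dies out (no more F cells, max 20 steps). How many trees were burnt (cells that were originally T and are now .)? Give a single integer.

Step 1: +3 fires, +1 burnt (F count now 3)
Step 2: +6 fires, +3 burnt (F count now 6)
Step 3: +4 fires, +6 burnt (F count now 4)
Step 4: +2 fires, +4 burnt (F count now 2)
Step 5: +1 fires, +2 burnt (F count now 1)
Step 6: +0 fires, +1 burnt (F count now 0)
Fire out after step 6
Initially T: 18, now '.': 28
Total burnt (originally-T cells now '.'): 16

Answer: 16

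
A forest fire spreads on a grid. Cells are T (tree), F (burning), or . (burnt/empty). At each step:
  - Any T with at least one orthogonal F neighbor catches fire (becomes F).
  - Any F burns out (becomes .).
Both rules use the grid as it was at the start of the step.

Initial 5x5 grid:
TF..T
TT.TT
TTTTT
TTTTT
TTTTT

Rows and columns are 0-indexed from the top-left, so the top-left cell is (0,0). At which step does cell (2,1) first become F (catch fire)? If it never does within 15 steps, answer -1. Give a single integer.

Step 1: cell (2,1)='T' (+2 fires, +1 burnt)
Step 2: cell (2,1)='F' (+2 fires, +2 burnt)
  -> target ignites at step 2
Step 3: cell (2,1)='.' (+3 fires, +2 burnt)
Step 4: cell (2,1)='.' (+4 fires, +3 burnt)
Step 5: cell (2,1)='.' (+5 fires, +4 burnt)
Step 6: cell (2,1)='.' (+3 fires, +5 burnt)
Step 7: cell (2,1)='.' (+2 fires, +3 burnt)
Step 8: cell (2,1)='.' (+0 fires, +2 burnt)
  fire out at step 8

2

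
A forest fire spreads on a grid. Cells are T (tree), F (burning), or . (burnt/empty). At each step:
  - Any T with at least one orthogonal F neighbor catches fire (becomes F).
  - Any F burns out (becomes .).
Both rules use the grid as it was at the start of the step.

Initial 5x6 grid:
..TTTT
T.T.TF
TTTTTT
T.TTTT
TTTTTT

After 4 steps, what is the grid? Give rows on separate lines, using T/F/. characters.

Step 1: 3 trees catch fire, 1 burn out
  ..TTTF
  T.T.F.
  TTTTTF
  T.TTTT
  TTTTTT
Step 2: 3 trees catch fire, 3 burn out
  ..TTF.
  T.T...
  TTTTF.
  T.TTTF
  TTTTTT
Step 3: 4 trees catch fire, 3 burn out
  ..TF..
  T.T...
  TTTF..
  T.TTF.
  TTTTTF
Step 4: 4 trees catch fire, 4 burn out
  ..F...
  T.T...
  TTF...
  T.TF..
  TTTTF.

..F...
T.T...
TTF...
T.TF..
TTTTF.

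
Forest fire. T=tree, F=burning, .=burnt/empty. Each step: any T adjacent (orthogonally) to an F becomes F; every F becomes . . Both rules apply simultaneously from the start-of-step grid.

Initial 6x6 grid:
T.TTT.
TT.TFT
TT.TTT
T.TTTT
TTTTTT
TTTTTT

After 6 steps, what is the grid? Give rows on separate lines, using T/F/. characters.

Step 1: 4 trees catch fire, 1 burn out
  T.TTF.
  TT.F.F
  TT.TFT
  T.TTTT
  TTTTTT
  TTTTTT
Step 2: 4 trees catch fire, 4 burn out
  T.TF..
  TT....
  TT.F.F
  T.TTFT
  TTTTTT
  TTTTTT
Step 3: 4 trees catch fire, 4 burn out
  T.F...
  TT....
  TT....
  T.TF.F
  TTTTFT
  TTTTTT
Step 4: 4 trees catch fire, 4 burn out
  T.....
  TT....
  TT....
  T.F...
  TTTF.F
  TTTTFT
Step 5: 3 trees catch fire, 4 burn out
  T.....
  TT....
  TT....
  T.....
  TTF...
  TTTF.F
Step 6: 2 trees catch fire, 3 burn out
  T.....
  TT....
  TT....
  T.....
  TF....
  TTF...

T.....
TT....
TT....
T.....
TF....
TTF...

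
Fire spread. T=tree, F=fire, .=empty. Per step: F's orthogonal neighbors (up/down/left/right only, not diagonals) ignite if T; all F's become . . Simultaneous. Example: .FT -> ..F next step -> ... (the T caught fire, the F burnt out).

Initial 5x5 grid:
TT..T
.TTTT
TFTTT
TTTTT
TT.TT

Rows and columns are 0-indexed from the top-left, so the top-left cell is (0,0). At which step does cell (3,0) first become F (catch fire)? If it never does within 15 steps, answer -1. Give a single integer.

Step 1: cell (3,0)='T' (+4 fires, +1 burnt)
Step 2: cell (3,0)='F' (+6 fires, +4 burnt)
  -> target ignites at step 2
Step 3: cell (3,0)='.' (+5 fires, +6 burnt)
Step 4: cell (3,0)='.' (+3 fires, +5 burnt)
Step 5: cell (3,0)='.' (+2 fires, +3 burnt)
Step 6: cell (3,0)='.' (+0 fires, +2 burnt)
  fire out at step 6

2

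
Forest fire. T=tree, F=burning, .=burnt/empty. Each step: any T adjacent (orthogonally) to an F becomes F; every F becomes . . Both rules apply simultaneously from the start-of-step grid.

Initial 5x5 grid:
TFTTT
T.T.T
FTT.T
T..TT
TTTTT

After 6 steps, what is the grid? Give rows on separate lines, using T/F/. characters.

Step 1: 5 trees catch fire, 2 burn out
  F.FTT
  F.T.T
  .FT.T
  F..TT
  TTTTT
Step 2: 4 trees catch fire, 5 burn out
  ...FT
  ..F.T
  ..F.T
  ...TT
  FTTTT
Step 3: 2 trees catch fire, 4 burn out
  ....F
  ....T
  ....T
  ...TT
  .FTTT
Step 4: 2 trees catch fire, 2 burn out
  .....
  ....F
  ....T
  ...TT
  ..FTT
Step 5: 2 trees catch fire, 2 burn out
  .....
  .....
  ....F
  ...TT
  ...FT
Step 6: 3 trees catch fire, 2 burn out
  .....
  .....
  .....
  ...FF
  ....F

.....
.....
.....
...FF
....F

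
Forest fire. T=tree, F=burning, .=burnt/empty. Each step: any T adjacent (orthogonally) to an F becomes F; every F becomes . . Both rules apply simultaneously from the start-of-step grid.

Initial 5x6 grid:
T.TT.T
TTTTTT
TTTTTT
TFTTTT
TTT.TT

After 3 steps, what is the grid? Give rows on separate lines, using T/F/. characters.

Step 1: 4 trees catch fire, 1 burn out
  T.TT.T
  TTTTTT
  TFTTTT
  F.FTTT
  TFT.TT
Step 2: 6 trees catch fire, 4 burn out
  T.TT.T
  TFTTTT
  F.FTTT
  ...FTT
  F.F.TT
Step 3: 4 trees catch fire, 6 burn out
  T.TT.T
  F.FTTT
  ...FTT
  ....FT
  ....TT

T.TT.T
F.FTTT
...FTT
....FT
....TT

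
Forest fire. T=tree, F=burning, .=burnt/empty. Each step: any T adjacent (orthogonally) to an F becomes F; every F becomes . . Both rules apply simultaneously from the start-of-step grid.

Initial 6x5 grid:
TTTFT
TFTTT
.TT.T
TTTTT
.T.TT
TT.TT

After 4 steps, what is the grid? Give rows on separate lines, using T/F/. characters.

Step 1: 7 trees catch fire, 2 burn out
  TFF.F
  F.FFT
  .FT.T
  TTTTT
  .T.TT
  TT.TT
Step 2: 4 trees catch fire, 7 burn out
  F....
  ....F
  ..F.T
  TFTTT
  .T.TT
  TT.TT
Step 3: 4 trees catch fire, 4 burn out
  .....
  .....
  ....F
  F.FTT
  .F.TT
  TT.TT
Step 4: 3 trees catch fire, 4 burn out
  .....
  .....
  .....
  ...FF
  ...TT
  TF.TT

.....
.....
.....
...FF
...TT
TF.TT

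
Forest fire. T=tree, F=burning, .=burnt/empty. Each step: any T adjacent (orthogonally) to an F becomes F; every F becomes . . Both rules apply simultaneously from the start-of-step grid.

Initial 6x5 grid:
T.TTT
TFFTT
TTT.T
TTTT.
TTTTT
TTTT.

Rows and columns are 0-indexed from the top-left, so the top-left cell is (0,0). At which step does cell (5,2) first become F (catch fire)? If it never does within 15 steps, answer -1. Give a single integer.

Step 1: cell (5,2)='T' (+5 fires, +2 burnt)
Step 2: cell (5,2)='T' (+6 fires, +5 burnt)
Step 3: cell (5,2)='T' (+6 fires, +6 burnt)
Step 4: cell (5,2)='F' (+4 fires, +6 burnt)
  -> target ignites at step 4
Step 5: cell (5,2)='.' (+3 fires, +4 burnt)
Step 6: cell (5,2)='.' (+0 fires, +3 burnt)
  fire out at step 6

4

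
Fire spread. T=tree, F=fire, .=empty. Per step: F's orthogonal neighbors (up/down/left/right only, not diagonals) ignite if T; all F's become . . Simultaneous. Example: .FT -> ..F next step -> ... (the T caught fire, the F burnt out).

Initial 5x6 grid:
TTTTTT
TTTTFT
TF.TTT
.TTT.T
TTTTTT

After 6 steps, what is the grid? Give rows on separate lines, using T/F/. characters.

Step 1: 7 trees catch fire, 2 burn out
  TTTTFT
  TFTF.F
  F..TFT
  .FTT.T
  TTTTTT
Step 2: 9 trees catch fire, 7 burn out
  TFTF.F
  F.F...
  ...F.F
  ..FT.T
  TFTTTT
Step 3: 6 trees catch fire, 9 burn out
  F.F...
  ......
  ......
  ...F.F
  F.FTTT
Step 4: 2 trees catch fire, 6 burn out
  ......
  ......
  ......
  ......
  ...FTF
Step 5: 1 trees catch fire, 2 burn out
  ......
  ......
  ......
  ......
  ....F.
Step 6: 0 trees catch fire, 1 burn out
  ......
  ......
  ......
  ......
  ......

......
......
......
......
......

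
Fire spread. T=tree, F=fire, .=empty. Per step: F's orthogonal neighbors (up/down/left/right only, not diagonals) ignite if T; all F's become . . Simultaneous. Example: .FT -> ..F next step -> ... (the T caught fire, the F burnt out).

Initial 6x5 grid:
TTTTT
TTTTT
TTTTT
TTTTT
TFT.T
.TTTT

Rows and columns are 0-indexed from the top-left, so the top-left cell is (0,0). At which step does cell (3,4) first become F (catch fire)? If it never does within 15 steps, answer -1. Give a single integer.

Step 1: cell (3,4)='T' (+4 fires, +1 burnt)
Step 2: cell (3,4)='T' (+4 fires, +4 burnt)
Step 3: cell (3,4)='T' (+5 fires, +4 burnt)
Step 4: cell (3,4)='F' (+6 fires, +5 burnt)
  -> target ignites at step 4
Step 5: cell (3,4)='.' (+5 fires, +6 burnt)
Step 6: cell (3,4)='.' (+2 fires, +5 burnt)
Step 7: cell (3,4)='.' (+1 fires, +2 burnt)
Step 8: cell (3,4)='.' (+0 fires, +1 burnt)
  fire out at step 8

4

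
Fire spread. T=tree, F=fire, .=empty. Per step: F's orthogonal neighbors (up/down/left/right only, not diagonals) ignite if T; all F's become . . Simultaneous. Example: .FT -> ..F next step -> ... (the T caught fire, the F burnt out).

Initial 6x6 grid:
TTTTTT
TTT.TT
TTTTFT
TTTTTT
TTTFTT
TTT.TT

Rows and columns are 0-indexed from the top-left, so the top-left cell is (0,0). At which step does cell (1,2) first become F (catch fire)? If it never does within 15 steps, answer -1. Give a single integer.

Step 1: cell (1,2)='T' (+7 fires, +2 burnt)
Step 2: cell (1,2)='T' (+9 fires, +7 burnt)
Step 3: cell (1,2)='F' (+8 fires, +9 burnt)
  -> target ignites at step 3
Step 4: cell (1,2)='.' (+5 fires, +8 burnt)
Step 5: cell (1,2)='.' (+2 fires, +5 burnt)
Step 6: cell (1,2)='.' (+1 fires, +2 burnt)
Step 7: cell (1,2)='.' (+0 fires, +1 burnt)
  fire out at step 7

3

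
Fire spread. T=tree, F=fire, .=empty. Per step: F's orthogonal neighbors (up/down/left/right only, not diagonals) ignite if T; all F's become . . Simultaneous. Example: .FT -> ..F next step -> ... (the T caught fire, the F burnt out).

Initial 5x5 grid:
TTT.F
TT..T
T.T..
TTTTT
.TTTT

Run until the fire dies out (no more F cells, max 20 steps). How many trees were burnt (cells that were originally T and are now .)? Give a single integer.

Step 1: +1 fires, +1 burnt (F count now 1)
Step 2: +0 fires, +1 burnt (F count now 0)
Fire out after step 2
Initially T: 17, now '.': 9
Total burnt (originally-T cells now '.'): 1

Answer: 1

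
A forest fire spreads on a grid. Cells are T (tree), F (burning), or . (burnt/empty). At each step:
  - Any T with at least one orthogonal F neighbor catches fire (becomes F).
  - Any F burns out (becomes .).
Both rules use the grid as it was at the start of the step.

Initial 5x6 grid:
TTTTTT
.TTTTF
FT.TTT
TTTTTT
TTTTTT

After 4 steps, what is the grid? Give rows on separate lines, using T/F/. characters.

Step 1: 5 trees catch fire, 2 burn out
  TTTTTF
  .TTTF.
  .F.TTF
  FTTTTT
  TTTTTT
Step 2: 7 trees catch fire, 5 burn out
  TTTTF.
  .FTF..
  ...TF.
  .FTTTF
  FTTTTT
Step 3: 8 trees catch fire, 7 burn out
  TFTF..
  ..F...
  ...F..
  ..FTF.
  .FTTTF
Step 4: 5 trees catch fire, 8 burn out
  F.F...
  ......
  ......
  ...F..
  ..FTF.

F.F...
......
......
...F..
..FTF.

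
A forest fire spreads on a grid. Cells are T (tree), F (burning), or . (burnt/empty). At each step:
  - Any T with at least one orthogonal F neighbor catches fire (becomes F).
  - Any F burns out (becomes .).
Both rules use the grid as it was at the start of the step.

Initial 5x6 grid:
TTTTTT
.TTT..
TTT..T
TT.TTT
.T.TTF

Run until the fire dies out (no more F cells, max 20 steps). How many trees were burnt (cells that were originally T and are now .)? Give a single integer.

Step 1: +2 fires, +1 burnt (F count now 2)
Step 2: +3 fires, +2 burnt (F count now 3)
Step 3: +1 fires, +3 burnt (F count now 1)
Step 4: +0 fires, +1 burnt (F count now 0)
Fire out after step 4
Initially T: 21, now '.': 15
Total burnt (originally-T cells now '.'): 6

Answer: 6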